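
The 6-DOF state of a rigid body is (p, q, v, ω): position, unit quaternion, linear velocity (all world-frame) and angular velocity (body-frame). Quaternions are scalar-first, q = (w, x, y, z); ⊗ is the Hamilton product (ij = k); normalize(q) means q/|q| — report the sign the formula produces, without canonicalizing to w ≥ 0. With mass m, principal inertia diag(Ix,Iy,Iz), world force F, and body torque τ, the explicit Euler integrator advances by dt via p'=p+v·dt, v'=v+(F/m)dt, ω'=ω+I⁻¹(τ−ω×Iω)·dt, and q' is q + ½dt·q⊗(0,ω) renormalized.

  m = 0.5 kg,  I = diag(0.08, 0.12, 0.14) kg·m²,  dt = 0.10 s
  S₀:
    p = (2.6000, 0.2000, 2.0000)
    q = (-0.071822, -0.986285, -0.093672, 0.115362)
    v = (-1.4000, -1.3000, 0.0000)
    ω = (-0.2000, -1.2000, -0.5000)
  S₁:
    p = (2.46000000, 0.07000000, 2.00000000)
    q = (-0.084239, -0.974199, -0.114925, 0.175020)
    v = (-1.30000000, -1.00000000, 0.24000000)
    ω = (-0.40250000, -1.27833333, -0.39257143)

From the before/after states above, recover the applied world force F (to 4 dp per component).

F = (0.5000, 1.5000, 1.2000)

Δv = v₁−v₀ = (0.10000000, 0.30000000, 0.24000000)
F = m·Δv/dt = (0.5000, 1.5000, 1.2000)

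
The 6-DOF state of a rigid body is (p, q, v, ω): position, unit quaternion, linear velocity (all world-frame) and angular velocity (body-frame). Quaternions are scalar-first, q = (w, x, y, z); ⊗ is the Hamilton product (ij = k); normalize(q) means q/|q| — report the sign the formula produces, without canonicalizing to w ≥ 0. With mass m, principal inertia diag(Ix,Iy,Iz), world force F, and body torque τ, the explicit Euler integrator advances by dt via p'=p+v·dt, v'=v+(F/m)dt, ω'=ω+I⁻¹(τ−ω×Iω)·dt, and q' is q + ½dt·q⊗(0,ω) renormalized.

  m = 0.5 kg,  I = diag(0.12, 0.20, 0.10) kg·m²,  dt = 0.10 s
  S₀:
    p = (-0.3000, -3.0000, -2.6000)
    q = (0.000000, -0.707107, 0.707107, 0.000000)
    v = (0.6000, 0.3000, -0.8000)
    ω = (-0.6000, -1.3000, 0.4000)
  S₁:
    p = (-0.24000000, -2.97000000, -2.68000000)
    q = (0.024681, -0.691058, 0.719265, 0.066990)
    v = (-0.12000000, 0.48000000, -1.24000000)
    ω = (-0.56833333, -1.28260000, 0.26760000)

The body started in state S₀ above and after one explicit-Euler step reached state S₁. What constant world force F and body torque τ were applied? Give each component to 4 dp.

F = (-3.6000, 0.9000, -2.2000)
τ = (0.0900, 0.0300, -0.0700)

velocity change Δv = (-0.72000000, 0.18000000, -0.44000000)
F = m·Δv/dt = (-3.6000, 0.9000, -2.2000)
rate change Δω = (0.03166667, 0.01740000, -0.13240000)
gyro term ω₀×Iω₀ = (0.0520, -0.0048, 0.0624)
applied torque τ = (0.0900, 0.0300, -0.0700)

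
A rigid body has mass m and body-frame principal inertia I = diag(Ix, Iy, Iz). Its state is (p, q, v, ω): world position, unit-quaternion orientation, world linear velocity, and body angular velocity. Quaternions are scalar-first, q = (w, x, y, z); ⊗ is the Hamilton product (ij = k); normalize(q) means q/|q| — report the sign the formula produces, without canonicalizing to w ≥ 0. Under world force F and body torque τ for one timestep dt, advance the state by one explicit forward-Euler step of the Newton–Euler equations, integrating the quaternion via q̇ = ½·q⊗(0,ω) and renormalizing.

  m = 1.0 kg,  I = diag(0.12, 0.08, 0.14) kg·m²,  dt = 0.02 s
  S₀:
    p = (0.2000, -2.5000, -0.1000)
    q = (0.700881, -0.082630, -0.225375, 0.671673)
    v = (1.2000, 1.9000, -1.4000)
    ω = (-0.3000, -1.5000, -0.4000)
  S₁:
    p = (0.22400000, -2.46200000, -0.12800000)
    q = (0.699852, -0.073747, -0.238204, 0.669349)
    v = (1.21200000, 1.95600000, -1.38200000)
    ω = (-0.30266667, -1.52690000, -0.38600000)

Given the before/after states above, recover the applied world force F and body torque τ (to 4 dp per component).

velocity change Δv = (0.01200000, 0.05600000, 0.01800000)
F = m·Δv/dt = (0.6000, 2.8000, 0.9000)
Δω = ω₁−ω₀ = (-0.00266667, -0.02690000, 0.01400000)
I·α + gyro = (0.0200, -0.1100, 0.0800)

F = (0.6000, 2.8000, 0.9000)
τ = (0.0200, -0.1100, 0.0800)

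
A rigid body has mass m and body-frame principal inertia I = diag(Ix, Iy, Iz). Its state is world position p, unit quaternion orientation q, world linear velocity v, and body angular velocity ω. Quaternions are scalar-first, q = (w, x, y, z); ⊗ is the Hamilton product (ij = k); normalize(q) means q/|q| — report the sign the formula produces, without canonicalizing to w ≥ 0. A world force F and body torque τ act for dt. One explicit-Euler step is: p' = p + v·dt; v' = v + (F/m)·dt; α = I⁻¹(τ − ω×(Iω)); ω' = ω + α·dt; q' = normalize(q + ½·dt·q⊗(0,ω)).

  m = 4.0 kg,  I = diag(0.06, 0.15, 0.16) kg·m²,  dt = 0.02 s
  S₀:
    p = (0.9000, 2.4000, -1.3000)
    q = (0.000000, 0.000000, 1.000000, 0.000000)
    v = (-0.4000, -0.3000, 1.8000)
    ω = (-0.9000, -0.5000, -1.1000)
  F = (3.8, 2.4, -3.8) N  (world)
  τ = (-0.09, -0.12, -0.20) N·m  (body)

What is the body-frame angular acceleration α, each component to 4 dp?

α = (-1.5917, -0.1400, -1.5031)

gyro term ω×Iω = (0.0055, -0.0990, 0.0405)
α = I⁻¹(τ − ω×Iω) = (-1.5917, -0.1400, -1.5031)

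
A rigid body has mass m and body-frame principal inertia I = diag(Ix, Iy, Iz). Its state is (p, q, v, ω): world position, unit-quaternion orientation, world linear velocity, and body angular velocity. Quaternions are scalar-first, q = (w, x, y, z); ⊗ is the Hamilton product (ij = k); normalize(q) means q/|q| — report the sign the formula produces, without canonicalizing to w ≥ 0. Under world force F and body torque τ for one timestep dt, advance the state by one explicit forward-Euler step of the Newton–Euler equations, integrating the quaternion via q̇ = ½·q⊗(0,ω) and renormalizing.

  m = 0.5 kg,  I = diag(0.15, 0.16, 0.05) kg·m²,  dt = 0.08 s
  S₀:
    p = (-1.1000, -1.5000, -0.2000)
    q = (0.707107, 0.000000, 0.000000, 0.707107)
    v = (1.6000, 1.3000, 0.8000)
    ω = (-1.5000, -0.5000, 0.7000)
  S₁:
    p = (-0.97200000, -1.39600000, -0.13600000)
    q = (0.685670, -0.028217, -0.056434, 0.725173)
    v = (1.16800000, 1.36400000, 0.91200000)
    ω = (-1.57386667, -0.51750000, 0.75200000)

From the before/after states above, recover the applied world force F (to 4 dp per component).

F = (-2.7000, 0.4000, 0.7000)

v₁ − v₀ = (-0.43200000, 0.06400000, 0.11200000)
F = m·Δv/dt = (-2.7000, 0.4000, 0.7000)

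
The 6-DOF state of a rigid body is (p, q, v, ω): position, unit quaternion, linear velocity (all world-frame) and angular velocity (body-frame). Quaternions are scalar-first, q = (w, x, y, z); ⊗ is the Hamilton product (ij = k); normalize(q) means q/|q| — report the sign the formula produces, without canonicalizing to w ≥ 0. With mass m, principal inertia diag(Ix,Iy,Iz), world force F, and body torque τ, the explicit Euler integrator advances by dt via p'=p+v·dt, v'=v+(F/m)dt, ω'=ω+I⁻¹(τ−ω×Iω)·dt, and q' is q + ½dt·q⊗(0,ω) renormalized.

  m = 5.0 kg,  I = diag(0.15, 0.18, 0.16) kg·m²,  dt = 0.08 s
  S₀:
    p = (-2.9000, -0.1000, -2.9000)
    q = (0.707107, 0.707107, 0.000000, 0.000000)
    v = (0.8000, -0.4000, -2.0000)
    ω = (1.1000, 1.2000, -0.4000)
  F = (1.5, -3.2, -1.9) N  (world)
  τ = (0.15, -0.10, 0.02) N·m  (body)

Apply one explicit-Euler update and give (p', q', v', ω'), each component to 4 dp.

p' = (-2.8360, -0.1320, -3.0600)
q' = (0.6745, 0.7366, 0.0452, 0.0226)
v' = (0.8240, -0.4512, -2.0304)
ω' = (1.1749, 1.1536, -0.4098)

precession coupling ω×(Iω) = (0.0096, 0.0044, 0.0396)
α = I⁻¹(τ − ω×Iω) = (0.9360, -0.5800, -0.1225)
new body rate ω' = (1.1749, 1.1536, -0.4098)
2q̇ = q⊗(0,ω) = (-0.7778177, 0.7778177, 1.1313712, 0.5656856)
q' = normalize(q + ½dt·q⊗(0,ω)) = (0.6745, 0.7366, 0.0452, 0.0226)
new position p' = (-2.8360, -0.1320, -3.0600)
new velocity v' = (0.8240, -0.4512, -2.0304)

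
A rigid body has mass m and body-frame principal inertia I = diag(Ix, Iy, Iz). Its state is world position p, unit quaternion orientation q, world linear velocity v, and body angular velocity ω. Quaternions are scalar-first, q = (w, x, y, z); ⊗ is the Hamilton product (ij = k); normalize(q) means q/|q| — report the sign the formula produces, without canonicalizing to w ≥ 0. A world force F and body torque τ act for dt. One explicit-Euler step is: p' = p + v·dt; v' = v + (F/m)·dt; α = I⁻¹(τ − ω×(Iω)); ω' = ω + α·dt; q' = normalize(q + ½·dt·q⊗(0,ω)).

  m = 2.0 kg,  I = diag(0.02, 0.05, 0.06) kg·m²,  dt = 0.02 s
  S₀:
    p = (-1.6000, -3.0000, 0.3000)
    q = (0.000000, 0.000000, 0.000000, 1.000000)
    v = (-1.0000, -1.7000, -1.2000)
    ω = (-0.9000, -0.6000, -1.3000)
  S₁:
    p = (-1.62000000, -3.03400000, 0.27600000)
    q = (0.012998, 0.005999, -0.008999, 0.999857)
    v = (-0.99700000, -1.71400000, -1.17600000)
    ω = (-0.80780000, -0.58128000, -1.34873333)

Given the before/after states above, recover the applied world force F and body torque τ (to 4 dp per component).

Δω = ω₁−ω₀ = (0.09220000, 0.01872000, -0.04873333)
ω₀×(Iω₀) = (0.0078, -0.0468, 0.0162)
τ = I·(Δω/dt) + ω₀×(Iω₀) = (0.1000, 0.0000, -0.1300)
v₁ − v₀ = (0.00300000, -0.01400000, 0.02400000)
F = m·Δv/dt = (0.3000, -1.4000, 2.4000)

F = (0.3000, -1.4000, 2.4000)
τ = (0.1000, 0.0000, -0.1300)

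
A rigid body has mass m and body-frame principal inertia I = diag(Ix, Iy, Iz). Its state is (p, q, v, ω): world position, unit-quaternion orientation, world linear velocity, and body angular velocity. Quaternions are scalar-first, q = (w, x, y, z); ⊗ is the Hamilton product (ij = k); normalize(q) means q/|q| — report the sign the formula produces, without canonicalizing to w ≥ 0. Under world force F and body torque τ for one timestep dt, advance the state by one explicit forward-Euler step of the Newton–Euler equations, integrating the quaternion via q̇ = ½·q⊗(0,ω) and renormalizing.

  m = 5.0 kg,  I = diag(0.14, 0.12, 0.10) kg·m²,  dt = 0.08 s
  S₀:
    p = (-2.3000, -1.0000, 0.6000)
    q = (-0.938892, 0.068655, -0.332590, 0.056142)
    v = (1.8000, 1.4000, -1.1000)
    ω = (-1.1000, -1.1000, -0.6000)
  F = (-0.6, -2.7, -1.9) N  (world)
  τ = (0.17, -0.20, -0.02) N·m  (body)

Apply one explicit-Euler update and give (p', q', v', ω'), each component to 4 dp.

p' = (-2.1560, -0.8880, 0.5120)
q' = (-0.9471, 0.1202, -0.2915, 0.0609)
v' = (1.7904, 1.3568, -1.1304)
ω' = (-0.9953, -1.2509, -0.5966)

linear accel F/m = (-0.1200, -0.5400, -0.3800)
p' = p + v·dt = (-2.1560, -0.8880, 0.5120)
v + (F/m)dt = (1.7904, 1.3568, -1.1304)
gyro term ω×Iω = (-0.0132, 0.0264, -0.0242)
angular accel α = (1.3086, -1.8867, 0.0420)
ω' = ω + α·dt = (-0.9953, -1.2509, -0.5966)
Hamilton product q⊗(0,ω) = (-0.2566433, 1.2940914, 1.0122180, 0.1219657)
q + ½dt·q⊗(0,ω), renormalized = (-0.9471, 0.1202, -0.2915, 0.0609)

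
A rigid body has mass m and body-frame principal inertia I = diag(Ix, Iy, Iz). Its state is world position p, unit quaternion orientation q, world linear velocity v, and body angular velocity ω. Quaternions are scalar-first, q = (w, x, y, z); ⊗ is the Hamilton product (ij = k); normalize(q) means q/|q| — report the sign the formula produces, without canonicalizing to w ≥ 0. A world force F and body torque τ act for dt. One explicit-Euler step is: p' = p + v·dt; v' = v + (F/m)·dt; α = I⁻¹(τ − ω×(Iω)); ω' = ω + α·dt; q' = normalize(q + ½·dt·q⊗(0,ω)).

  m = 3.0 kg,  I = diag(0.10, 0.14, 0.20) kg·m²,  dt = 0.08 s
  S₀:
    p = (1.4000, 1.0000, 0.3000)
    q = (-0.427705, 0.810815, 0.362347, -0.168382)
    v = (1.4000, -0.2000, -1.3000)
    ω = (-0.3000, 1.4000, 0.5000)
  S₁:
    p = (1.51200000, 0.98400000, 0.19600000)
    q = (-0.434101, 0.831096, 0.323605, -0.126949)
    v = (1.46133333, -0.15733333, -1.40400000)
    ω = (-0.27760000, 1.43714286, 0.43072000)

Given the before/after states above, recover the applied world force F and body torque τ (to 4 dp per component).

F = (2.3000, 1.6000, -3.9000)
τ = (0.0700, 0.0800, -0.1900)

velocity change Δv = (0.06133333, 0.04266667, -0.10400000)
m·(v₁−v₀)/dt = (2.3000, 1.6000, -3.9000)
ω₁ − ω₀ = (0.02240000, 0.03714286, -0.06928000)
ω₀×(Iω₀) = (0.0420, 0.0150, -0.0168)
I·α + gyro = (0.0700, 0.0800, -0.1900)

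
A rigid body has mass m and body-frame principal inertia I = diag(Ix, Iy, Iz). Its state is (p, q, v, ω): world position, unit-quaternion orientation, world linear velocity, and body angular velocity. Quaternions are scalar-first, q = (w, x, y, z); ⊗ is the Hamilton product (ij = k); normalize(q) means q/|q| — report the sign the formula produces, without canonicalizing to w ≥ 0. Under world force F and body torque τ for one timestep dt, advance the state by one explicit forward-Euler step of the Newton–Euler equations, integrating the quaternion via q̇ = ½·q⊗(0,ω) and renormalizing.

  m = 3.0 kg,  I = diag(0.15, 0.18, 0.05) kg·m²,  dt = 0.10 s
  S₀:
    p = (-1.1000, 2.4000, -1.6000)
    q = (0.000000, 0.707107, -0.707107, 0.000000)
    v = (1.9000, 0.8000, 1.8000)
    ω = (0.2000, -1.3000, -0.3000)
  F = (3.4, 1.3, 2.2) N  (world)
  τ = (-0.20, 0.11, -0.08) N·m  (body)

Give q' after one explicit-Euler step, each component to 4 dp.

2q̇ = q⊗(0,ω) = (-1.0606605, 0.2121321, 0.2121321, -0.7778177)
q' = normalize(q + ½dt·q⊗(0,ω)) = (-0.0529, 0.7161, -0.6949, -0.0388)

q' = (-0.0529, 0.7161, -0.6949, -0.0388)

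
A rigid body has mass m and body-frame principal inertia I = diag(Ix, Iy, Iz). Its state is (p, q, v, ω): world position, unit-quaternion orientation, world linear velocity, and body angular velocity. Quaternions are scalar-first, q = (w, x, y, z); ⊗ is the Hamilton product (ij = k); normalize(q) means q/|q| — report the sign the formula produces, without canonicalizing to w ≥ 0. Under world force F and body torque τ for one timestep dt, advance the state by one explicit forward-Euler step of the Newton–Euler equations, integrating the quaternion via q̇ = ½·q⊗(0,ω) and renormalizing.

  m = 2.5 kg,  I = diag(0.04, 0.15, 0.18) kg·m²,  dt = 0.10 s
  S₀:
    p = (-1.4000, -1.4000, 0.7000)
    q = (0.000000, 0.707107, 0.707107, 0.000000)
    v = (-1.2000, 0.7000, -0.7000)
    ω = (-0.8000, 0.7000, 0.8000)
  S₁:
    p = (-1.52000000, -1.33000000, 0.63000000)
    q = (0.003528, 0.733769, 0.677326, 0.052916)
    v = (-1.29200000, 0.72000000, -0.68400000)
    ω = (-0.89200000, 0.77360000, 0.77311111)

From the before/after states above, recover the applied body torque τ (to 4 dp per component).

ω₁ − ω₀ = (-0.09200000, 0.07360000, -0.02688889)
τ = I·(Δω/dt) + ω₀×(Iω₀) = (-0.0200, 0.2000, -0.1100)

τ = (-0.0200, 0.2000, -0.1100)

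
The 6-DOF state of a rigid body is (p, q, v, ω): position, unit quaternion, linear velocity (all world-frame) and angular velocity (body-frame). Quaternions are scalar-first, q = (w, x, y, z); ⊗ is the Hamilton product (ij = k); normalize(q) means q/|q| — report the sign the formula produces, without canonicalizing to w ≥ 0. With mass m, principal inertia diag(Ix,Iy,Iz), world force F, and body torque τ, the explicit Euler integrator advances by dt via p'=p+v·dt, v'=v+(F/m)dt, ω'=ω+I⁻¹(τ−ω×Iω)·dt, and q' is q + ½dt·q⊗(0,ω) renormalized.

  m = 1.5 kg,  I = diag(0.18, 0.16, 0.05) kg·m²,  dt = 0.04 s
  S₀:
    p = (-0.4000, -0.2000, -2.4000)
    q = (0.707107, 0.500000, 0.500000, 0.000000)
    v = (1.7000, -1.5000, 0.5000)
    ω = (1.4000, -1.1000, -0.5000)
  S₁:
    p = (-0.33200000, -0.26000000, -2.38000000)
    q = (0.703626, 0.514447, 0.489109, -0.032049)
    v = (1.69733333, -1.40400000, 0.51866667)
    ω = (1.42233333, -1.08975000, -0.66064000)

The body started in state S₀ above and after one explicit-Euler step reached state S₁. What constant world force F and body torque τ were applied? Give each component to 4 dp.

F = (-0.1000, 3.6000, 0.7000)
τ = (0.0400, -0.0500, -0.1700)

velocity change Δv = (-0.00266667, 0.09600000, 0.01866667)
m·(v₁−v₀)/dt = (-0.1000, 3.6000, 0.7000)
ω₁ − ω₀ = (0.02233333, 0.01025000, -0.16064000)
precession coupling = (-0.0605, -0.0910, 0.0308)
applied torque τ = (0.0400, -0.0500, -0.1700)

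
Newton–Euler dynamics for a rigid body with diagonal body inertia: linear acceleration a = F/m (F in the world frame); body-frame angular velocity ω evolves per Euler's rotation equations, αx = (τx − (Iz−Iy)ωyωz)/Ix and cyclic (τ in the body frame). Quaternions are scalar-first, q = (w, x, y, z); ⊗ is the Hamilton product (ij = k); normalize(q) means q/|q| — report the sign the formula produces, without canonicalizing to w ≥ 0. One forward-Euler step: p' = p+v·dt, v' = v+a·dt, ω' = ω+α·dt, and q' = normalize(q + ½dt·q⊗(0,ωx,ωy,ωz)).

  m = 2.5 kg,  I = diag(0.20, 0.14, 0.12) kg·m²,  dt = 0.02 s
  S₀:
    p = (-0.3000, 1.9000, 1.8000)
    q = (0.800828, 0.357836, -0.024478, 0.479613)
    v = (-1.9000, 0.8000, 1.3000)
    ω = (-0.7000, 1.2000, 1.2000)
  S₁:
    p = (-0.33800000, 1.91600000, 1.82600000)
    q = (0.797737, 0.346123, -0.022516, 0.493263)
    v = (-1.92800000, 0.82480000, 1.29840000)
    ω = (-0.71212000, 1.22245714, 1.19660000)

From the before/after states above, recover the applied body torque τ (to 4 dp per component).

ω₁ − ω₀ = (-0.01212000, 0.02245714, -0.00340000)
precession coupling = (-0.0288, -0.0672, 0.0504)
applied torque τ = (-0.1500, 0.0900, 0.0300)

τ = (-0.1500, 0.0900, 0.0300)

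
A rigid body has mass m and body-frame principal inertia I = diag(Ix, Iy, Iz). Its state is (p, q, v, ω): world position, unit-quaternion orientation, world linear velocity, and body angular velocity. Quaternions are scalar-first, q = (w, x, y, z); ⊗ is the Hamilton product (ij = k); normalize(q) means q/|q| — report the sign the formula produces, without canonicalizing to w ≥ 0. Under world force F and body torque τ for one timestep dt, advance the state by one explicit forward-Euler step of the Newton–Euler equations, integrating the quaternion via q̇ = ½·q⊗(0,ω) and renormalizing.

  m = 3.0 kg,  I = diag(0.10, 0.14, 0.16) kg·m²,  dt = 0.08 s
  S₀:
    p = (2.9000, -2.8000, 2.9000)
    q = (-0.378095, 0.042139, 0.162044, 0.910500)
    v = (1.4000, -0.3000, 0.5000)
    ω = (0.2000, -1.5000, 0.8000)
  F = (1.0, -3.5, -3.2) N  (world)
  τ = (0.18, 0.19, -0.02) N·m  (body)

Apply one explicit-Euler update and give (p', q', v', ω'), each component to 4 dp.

p' = (3.0120, -2.8240, 2.9400)
q' = (-0.3969, 0.0987, 0.1902, 0.8925)
v' = (1.4267, -0.3933, 0.4147)
ω' = (0.3632, -1.3859, 0.7960)

α = I⁻¹(τ − ω×Iω) = (2.0400, 1.4257, -0.0500)
new body rate ω' = (0.3632, -1.3859, 0.7960)
2q̇ = q⊗(0,ω) = (-0.4937618, 1.4197662, 0.7155313, -0.3980933)
q + ½dt·q⊗(0,ω), renormalized = (-0.3969, 0.0987, 0.1902, 0.8925)
linear accel F/m = (0.3333, -1.1667, -1.0667)
p' = p + v·dt = (3.0120, -2.8240, 2.9400)
new velocity v' = (1.4267, -0.3933, 0.4147)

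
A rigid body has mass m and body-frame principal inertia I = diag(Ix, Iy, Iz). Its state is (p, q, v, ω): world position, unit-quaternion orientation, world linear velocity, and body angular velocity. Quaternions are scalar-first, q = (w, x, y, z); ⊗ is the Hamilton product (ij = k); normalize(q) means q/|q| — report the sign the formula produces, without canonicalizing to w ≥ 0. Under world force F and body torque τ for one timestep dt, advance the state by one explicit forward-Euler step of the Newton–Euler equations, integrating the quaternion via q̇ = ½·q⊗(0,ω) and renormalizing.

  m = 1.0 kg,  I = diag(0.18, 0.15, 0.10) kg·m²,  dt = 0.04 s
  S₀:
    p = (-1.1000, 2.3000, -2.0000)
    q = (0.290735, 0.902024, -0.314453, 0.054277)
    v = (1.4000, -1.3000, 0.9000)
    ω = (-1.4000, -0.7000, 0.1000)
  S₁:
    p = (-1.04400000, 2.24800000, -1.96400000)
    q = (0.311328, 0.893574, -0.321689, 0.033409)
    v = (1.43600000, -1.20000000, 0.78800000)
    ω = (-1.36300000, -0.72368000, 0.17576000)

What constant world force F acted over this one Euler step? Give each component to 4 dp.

velocity change Δv = (0.03600000, 0.10000000, -0.11200000)
F = m·Δv/dt = (0.9000, 2.5000, -2.8000)

F = (0.9000, 2.5000, -2.8000)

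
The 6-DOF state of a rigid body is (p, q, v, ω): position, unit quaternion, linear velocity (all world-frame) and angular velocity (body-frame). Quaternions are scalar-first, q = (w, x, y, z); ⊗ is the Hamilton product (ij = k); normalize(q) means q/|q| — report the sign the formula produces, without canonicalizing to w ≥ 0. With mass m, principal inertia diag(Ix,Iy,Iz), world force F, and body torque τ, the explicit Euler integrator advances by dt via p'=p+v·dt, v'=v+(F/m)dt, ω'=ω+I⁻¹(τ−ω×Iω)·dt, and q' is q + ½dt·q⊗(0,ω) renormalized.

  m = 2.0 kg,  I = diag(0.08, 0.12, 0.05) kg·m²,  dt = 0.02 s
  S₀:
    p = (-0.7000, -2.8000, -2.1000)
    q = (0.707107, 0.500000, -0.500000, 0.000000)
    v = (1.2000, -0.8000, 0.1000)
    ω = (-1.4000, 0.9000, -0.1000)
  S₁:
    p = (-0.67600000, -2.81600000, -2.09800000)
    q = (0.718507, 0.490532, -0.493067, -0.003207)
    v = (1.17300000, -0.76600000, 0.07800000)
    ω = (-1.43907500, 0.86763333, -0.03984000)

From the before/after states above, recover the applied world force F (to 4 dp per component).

F = (-2.7000, 3.4000, -2.2000)

v₁ − v₀ = (-0.02700000, 0.03400000, -0.02200000)
applied force F = (-2.7000, 3.4000, -2.2000)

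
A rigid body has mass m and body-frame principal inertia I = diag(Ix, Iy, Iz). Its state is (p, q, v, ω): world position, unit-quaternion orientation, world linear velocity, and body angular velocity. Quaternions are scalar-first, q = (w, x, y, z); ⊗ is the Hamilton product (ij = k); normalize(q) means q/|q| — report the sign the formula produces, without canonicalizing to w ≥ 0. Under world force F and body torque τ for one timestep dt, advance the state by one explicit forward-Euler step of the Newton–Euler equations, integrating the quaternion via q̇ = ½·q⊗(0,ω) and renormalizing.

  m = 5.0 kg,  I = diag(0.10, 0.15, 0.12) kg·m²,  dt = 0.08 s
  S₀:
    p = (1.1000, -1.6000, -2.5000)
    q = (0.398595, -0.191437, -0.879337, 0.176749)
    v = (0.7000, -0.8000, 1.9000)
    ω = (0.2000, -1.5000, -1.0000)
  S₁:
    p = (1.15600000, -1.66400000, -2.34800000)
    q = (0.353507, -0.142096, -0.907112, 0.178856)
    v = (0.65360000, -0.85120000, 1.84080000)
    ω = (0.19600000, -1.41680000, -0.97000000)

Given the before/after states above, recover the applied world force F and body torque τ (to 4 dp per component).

F = (-2.9000, -3.2000, -3.7000)
τ = (-0.0500, 0.1600, 0.0300)

Δv = v₁−v₀ = (-0.04640000, -0.05120000, -0.05920000)
applied force F = (-2.9000, -3.2000, -3.7000)
ω₁ − ω₀ = (-0.00400000, 0.08320000, 0.03000000)
I·α + gyro = (-0.0500, 0.1600, 0.0300)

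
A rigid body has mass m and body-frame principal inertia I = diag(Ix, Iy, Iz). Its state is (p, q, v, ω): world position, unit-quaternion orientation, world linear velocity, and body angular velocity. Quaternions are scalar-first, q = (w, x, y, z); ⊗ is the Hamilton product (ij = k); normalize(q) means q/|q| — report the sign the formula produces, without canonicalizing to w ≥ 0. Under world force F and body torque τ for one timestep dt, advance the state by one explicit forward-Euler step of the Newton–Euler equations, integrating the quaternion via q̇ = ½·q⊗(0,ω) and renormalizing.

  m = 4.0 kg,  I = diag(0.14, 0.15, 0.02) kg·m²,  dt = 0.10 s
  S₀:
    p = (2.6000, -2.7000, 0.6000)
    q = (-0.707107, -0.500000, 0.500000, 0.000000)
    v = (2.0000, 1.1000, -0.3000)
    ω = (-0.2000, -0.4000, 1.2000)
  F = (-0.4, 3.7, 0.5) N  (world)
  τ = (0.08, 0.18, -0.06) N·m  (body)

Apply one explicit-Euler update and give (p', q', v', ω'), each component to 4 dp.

p' = (2.8000, -2.5900, 0.5700)
q' = (-0.7007, -0.4620, 0.5430, -0.0274)
v' = (1.9900, 1.1925, -0.2875)
ω' = (-0.1874, -0.2608, 0.8960)

new position p' = (2.8000, -2.5900, 0.5700)
v + (F/m)dt = (1.9900, 1.1925, -0.2875)
(τ − ω×Iω)/I = (0.1257, 1.3920, -3.0400)
ω + α·dt = (-0.1874, -0.2608, 0.8960)
Hamilton product q⊗(0,ω) = (0.1000000, 0.7414214, 0.8828428, -0.5485284)
q' = normalize(q + ½dt·q⊗(0,ω)) = (-0.7007, -0.4620, 0.5430, -0.0274)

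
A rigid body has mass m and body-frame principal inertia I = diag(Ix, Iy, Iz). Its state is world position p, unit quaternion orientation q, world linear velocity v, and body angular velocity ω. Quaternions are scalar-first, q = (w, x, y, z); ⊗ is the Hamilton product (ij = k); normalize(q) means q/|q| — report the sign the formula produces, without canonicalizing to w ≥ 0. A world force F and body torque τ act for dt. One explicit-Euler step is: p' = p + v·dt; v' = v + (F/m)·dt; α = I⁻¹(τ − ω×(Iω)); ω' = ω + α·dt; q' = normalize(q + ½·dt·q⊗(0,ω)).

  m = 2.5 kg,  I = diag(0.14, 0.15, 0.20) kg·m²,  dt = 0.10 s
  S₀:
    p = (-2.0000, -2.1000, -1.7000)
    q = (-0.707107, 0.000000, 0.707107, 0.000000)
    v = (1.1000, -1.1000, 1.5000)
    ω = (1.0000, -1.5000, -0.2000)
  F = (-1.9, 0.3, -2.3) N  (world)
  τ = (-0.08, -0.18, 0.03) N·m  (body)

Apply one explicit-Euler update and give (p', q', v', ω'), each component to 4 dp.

a = F/m = (-0.7600, 0.1200, -0.9200)
p' = p + v·dt = (-1.8900, -2.2100, -1.5500)
v' = v + a·dt = (1.0240, -1.0880, 1.4080)
angular accel α = (-0.6786, -1.2800, 0.2250)
new body rate ω' = (0.9321, -1.6280, -0.1775)
Hamilton product q⊗(0,ω) = (1.0606605, -0.8485284, 1.0606605, -0.5656856)
q + ½dt·q⊗(0,ω), renormalized = (-0.6514, -0.0423, 0.7570, -0.0282)

p' = (-1.8900, -2.2100, -1.5500)
q' = (-0.6514, -0.0423, 0.7570, -0.0282)
v' = (1.0240, -1.0880, 1.4080)
ω' = (0.9321, -1.6280, -0.1775)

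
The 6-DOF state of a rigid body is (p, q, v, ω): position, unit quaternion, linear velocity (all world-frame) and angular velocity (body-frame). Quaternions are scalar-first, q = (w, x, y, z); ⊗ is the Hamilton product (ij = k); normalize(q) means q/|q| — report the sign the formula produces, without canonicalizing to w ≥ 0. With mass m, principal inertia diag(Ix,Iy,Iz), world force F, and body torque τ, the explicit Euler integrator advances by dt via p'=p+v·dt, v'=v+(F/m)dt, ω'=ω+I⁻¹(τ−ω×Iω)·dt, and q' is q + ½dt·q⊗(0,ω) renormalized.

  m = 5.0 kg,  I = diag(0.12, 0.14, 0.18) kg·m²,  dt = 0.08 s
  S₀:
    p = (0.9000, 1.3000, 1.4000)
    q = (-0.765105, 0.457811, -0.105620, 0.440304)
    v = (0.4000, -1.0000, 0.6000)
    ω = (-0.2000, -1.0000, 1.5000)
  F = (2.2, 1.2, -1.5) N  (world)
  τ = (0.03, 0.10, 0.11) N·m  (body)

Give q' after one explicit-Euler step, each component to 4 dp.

q' = (-0.7900, 0.4740, -0.1057, 0.3743)

2q̇ = q⊗(0,ω) = (-0.6745138, 0.4348950, -0.0096723, -1.6265925)
updated quaternion q' = (-0.7900, 0.4740, -0.1057, 0.3743)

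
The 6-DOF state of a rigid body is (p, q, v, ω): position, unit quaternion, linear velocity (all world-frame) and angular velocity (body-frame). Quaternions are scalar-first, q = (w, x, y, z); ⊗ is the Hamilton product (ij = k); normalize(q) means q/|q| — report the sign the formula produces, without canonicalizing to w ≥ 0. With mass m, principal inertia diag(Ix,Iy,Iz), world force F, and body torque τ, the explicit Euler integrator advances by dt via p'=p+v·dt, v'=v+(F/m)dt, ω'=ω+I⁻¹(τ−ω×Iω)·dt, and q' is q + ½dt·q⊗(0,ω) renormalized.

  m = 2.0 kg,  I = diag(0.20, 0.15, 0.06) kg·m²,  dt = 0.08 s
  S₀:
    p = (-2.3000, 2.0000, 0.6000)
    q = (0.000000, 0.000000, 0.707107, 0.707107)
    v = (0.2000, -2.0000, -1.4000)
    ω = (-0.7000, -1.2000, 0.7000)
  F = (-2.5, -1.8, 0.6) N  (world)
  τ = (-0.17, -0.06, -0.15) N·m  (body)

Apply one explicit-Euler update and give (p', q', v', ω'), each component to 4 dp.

p' = (-2.2840, 1.8400, 0.4880)
q' = (0.0141, 0.0536, 0.6860, 0.7255)
v' = (0.1000, -2.0720, -1.3760)
ω' = (-0.7982, -1.1954, 0.5560)

a = F/m = (-1.2500, -0.9000, 0.3000)
new position p' = (-2.2840, 1.8400, 0.4880)
v + (F/m)dt = (0.1000, -2.0720, -1.3760)
gyro term ω×Iω = (0.0756, -0.0686, -0.0420)
(τ − ω×Iω)/I = (-1.2280, 0.0573, -1.8000)
ω' = ω + α·dt = (-0.7982, -1.1954, 0.5560)
q⊗(0,ω) = (0.3535535, 1.3435033, -0.4949749, 0.4949749)
updated quaternion q' = (0.0141, 0.0536, 0.6860, 0.7255)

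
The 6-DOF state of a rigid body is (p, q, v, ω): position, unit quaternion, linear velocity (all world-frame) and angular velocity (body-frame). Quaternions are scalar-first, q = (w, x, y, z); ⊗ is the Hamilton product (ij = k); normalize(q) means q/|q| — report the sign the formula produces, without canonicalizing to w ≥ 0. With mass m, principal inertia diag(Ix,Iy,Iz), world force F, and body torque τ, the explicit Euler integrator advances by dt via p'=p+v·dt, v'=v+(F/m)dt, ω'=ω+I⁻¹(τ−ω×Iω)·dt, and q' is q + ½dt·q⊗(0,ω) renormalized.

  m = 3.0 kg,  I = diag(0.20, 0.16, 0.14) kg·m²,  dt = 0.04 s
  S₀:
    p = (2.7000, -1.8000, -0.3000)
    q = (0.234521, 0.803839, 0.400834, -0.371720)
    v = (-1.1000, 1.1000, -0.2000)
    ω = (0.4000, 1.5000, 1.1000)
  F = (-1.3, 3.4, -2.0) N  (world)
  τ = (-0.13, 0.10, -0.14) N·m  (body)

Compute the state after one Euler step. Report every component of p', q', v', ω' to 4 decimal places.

p' = (2.6560, -1.7560, -0.3080)
q' = (0.2241, 0.8251, 0.3869, -0.3454)
v' = (-1.1173, 1.1453, -0.2267)
ω' = (0.3806, 1.5184, 1.0669)

p + v·dt = (2.6560, -1.7560, -0.3080)
v + (F/m)dt = (-1.1173, 1.1453, -0.2267)
α = I⁻¹(τ − ω×Iω) = (-0.4850, 0.4600, -0.8286)
ω' = ω + α·dt = (0.3806, 1.5184, 1.0669)
2q̇ = q⊗(0,ω) = (-0.5138946, 1.0923058, -0.6811294, 1.3033980)
q' = normalize(q + ½dt·q⊗(0,ω)) = (0.2241, 0.8251, 0.3869, -0.3454)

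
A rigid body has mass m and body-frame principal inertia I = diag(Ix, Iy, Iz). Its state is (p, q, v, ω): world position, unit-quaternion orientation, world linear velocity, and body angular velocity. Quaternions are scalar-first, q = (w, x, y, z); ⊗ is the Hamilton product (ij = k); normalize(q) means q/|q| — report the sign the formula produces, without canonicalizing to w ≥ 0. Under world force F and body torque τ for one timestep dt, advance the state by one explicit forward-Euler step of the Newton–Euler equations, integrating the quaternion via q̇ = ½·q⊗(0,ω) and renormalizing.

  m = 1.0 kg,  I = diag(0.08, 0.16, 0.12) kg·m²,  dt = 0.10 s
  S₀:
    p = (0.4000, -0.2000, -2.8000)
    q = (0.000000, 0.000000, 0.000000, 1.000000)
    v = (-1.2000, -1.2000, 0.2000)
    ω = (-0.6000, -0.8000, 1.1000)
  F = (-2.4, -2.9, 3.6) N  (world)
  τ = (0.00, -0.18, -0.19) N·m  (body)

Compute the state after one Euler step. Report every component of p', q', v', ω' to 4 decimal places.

p' = (0.2800, -0.3200, -2.7800)
q' = (-0.0548, 0.0399, -0.0299, 0.9972)
v' = (-1.4400, -1.4900, 0.5600)
ω' = (-0.6440, -0.9290, 0.9097)

new position p' = (0.2800, -0.3200, -2.7800)
v' = v + a·dt = (-1.4400, -1.4900, 0.5600)
precession coupling ω×(Iω) = (0.0352, 0.0264, 0.0384)
α = I⁻¹(τ − ω×Iω) = (-0.4400, -1.2900, -1.9033)
ω' = ω + α·dt = (-0.6440, -0.9290, 0.9097)
q⊗(0,ω) = (-1.1000000, 0.8000000, -0.6000000, 0.0000000)
q' = normalize(q + ½dt·q⊗(0,ω)) = (-0.0548, 0.0399, -0.0299, 0.9972)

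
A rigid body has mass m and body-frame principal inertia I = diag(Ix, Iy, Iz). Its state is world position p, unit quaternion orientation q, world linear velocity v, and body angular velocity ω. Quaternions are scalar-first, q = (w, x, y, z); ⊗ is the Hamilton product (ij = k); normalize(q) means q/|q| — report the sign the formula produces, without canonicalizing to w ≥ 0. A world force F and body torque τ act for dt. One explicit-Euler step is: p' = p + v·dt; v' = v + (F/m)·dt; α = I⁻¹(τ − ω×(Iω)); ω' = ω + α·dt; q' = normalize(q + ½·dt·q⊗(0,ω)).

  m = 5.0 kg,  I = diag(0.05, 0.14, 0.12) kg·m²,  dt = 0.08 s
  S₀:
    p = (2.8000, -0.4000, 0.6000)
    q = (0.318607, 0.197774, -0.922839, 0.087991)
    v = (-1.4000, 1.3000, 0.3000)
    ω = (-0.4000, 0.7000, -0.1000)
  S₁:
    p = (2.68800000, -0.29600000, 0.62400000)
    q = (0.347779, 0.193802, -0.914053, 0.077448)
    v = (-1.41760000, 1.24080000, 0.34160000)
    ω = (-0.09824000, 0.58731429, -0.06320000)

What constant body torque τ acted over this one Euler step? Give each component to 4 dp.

τ = (0.1900, -0.2000, 0.0300)

rate change Δω = (0.30176000, -0.11268571, 0.03680000)
applied torque τ = (0.1900, -0.2000, 0.0300)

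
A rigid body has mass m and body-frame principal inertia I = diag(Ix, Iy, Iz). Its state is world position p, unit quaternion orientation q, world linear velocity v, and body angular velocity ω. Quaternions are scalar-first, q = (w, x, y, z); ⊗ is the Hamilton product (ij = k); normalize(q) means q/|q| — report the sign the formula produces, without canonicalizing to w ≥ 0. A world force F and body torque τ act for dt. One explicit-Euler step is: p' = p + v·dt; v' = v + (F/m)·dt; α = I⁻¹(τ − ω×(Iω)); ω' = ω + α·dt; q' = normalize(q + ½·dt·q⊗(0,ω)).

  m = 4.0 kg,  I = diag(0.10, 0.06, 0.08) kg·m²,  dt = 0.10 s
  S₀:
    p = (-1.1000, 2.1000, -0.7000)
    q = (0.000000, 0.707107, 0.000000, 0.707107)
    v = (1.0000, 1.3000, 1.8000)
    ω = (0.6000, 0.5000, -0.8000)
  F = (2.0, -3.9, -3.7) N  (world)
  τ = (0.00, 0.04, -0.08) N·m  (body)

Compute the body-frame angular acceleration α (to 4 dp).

precession coupling ω×(Iω) = (-0.0080, -0.0096, -0.0120)
(τ − ω×Iω)/I = (0.0800, 0.8267, -0.8500)

α = (0.0800, 0.8267, -0.8500)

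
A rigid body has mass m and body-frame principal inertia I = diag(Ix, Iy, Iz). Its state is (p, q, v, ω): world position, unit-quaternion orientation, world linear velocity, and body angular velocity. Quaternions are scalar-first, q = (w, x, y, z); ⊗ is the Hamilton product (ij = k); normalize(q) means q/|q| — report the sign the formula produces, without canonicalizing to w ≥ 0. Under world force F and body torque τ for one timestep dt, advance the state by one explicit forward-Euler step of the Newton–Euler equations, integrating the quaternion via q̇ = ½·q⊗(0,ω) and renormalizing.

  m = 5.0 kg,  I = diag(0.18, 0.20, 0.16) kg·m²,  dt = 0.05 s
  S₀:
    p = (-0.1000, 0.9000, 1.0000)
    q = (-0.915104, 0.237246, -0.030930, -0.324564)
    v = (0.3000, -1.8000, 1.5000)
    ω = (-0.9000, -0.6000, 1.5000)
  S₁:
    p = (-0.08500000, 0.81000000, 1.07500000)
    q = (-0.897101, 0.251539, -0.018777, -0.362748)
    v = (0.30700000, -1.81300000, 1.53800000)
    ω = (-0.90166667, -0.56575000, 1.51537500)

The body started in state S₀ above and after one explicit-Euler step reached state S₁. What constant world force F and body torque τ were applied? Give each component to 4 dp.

rate change Δω = (-0.00166667, 0.03425000, 0.01537500)
τ = I·(Δω/dt) + ω₀×(Iω₀) = (0.0300, 0.1100, 0.0600)
v₁ − v₀ = (0.00700000, -0.01300000, 0.03800000)
m·(v₁−v₀)/dt = (0.7000, -1.3000, 3.8000)

F = (0.7000, -1.3000, 3.8000)
τ = (0.0300, 0.1100, 0.0600)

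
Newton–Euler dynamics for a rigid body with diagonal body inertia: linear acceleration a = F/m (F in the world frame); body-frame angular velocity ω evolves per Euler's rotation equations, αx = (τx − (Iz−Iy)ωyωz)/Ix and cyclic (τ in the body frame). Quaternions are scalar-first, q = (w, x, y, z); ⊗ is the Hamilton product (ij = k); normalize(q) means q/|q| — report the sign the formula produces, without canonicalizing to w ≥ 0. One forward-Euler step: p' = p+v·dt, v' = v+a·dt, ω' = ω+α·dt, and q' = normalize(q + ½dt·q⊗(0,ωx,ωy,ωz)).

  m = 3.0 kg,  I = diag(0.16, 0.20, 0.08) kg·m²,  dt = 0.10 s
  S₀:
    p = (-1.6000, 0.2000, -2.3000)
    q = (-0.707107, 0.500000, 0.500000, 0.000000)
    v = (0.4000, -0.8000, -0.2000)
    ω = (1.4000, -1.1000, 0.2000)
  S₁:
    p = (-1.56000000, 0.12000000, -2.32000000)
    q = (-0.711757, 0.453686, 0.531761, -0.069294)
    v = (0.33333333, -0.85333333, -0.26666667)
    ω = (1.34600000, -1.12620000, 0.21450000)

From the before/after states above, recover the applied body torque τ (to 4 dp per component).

ω₁ − ω₀ = (-0.05400000, -0.02620000, 0.01450000)
ω₀×(Iω₀) = (0.0264, 0.0224, -0.0616)
τ = I·(Δω/dt) + ω₀×(Iω₀) = (-0.0600, -0.0300, -0.0500)

τ = (-0.0600, -0.0300, -0.0500)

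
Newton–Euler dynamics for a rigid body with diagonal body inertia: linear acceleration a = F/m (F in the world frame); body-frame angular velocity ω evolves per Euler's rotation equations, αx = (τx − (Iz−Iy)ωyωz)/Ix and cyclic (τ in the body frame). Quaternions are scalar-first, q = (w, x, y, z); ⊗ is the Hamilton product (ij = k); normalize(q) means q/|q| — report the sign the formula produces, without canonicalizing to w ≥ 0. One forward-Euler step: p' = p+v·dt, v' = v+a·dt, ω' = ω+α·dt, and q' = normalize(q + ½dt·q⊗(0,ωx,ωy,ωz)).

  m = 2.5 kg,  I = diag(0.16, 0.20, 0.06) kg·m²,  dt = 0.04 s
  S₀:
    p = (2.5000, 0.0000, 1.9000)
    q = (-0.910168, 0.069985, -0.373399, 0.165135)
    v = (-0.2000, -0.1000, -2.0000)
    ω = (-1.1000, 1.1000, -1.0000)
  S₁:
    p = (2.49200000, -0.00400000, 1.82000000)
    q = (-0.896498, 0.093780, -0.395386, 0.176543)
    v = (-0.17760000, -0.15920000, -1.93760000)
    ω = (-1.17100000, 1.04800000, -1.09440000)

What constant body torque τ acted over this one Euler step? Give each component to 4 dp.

τ = (-0.1300, -0.1500, -0.1900)

ω₁ − ω₀ = (-0.07100000, -0.05200000, -0.09440000)
ω₀×(Iω₀) = (0.1540, 0.1100, -0.0484)
applied torque τ = (-0.1300, -0.1500, -0.1900)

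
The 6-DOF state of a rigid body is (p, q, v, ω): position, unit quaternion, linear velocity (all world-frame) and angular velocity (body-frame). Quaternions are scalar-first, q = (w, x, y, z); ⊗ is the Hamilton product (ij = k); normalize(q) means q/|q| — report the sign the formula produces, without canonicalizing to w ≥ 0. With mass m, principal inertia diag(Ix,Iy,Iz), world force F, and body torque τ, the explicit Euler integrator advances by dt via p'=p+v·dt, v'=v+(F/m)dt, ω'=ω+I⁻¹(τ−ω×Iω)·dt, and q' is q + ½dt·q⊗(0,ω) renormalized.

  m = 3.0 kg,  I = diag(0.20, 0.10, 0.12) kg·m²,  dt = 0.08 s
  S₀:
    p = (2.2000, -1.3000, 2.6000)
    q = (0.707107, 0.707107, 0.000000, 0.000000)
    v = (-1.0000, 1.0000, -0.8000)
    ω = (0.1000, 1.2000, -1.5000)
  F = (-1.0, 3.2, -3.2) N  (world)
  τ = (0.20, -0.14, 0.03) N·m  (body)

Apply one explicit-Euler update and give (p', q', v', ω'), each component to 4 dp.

p' = (2.1200, -1.2200, 2.5360)
q' = (0.7022, 0.7078, 0.0761, -0.0085)
v' = (-1.0267, 1.0853, -0.8853)
ω' = (0.1944, 1.0976, -1.4720)

p' = p + v·dt = (2.1200, -1.2200, 2.5360)
v' = v + a·dt = (-1.0267, 1.0853, -0.8853)
gyro term ω×Iω = (-0.0360, -0.0120, -0.0120)
angular accel α = (1.1800, -1.2800, 0.3500)
new body rate ω' = (0.1944, 1.0976, -1.4720)
2q̇ = q⊗(0,ω) = (-0.0707107, 0.0707107, 1.9091889, -0.2121321)
updated quaternion q' = (0.7022, 0.7078, 0.0761, -0.0085)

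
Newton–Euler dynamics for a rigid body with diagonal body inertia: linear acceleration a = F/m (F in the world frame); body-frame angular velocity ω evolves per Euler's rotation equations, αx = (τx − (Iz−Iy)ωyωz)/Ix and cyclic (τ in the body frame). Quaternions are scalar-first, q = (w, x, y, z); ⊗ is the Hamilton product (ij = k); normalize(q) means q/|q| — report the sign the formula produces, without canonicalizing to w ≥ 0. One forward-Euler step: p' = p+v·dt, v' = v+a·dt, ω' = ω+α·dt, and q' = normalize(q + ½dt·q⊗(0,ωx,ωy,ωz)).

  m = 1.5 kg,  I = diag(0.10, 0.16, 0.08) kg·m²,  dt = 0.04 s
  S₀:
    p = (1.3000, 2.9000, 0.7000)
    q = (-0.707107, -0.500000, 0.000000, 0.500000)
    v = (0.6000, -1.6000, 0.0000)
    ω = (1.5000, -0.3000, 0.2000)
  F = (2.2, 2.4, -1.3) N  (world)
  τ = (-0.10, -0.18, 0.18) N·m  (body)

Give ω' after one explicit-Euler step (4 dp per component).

ω' = (1.4581, -0.3465, 0.3035)

ω×(Iω) gyroscopic = (0.0048, 0.0060, -0.0270)
α = I⁻¹(τ − ω×Iω) = (-1.0480, -1.1625, 2.5875)
ω' = ω + α·dt = (1.4581, -0.3465, 0.3035)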